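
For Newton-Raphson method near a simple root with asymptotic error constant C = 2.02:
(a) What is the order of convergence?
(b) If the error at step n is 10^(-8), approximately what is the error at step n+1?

(a) Newton-Raphson has quadratic (order 2) convergence near simple roots.
    This means |e_{n+1}| ≈ C|e_n|².

(b) With |e_n| = 10^(-8) and C = 2.02:
    |e_{n+1}| ≈ 2.02 × (10^(-8))² = 2.02 × 10^(-16)

(a) 2 (quadratic); (b) |e_{n+1}| ≈ 2.020e-16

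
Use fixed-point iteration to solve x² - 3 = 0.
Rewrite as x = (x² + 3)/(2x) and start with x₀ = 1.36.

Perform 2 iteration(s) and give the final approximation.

Equation: x² - 3 = 0
Fixed-point form: x = (x² + 3)/(2x)
x₀ = 1.36

x_1 = g(1.360000) = 1.782941
x_2 = g(1.782941) = 1.732777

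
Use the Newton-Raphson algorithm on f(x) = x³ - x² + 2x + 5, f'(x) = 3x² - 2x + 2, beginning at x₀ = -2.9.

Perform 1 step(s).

f(x) = x³ - x² + 2x + 5
f'(x) = 3x² - 2x + 2
x₀ = -2.9

Newton-Raphson formula: x_{n+1} = x_n - f(x_n)/f'(x_n)

Iteration 1:
  f(-2.900000) = -33.599000
  f'(-2.900000) = 33.030000
  x_1 = -2.900000 - (-33.599000)/33.030000 = -1.882773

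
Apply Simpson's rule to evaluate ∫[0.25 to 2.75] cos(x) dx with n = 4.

f(x) = cos(x)
a = 0.25, b = 2.75, n = 4
h = (b - a)/n = 0.625000

Simpson's rule: (h/3)[f(x₀) + 4f(x₁) + 2f(x₂) + ... + f(xₙ)]

x_0 = 0.2500, f(x_0) = 0.968912, coefficient = 1
x_1 = 0.8750, f(x_1) = 0.640997, coefficient = 4
x_2 = 1.5000, f(x_2) = 0.070737, coefficient = 2
x_3 = 2.1250, f(x_3) = -0.526266, coefficient = 4
x_4 = 2.7500, f(x_4) = -0.924302, coefficient = 1

I ≈ (0.625000/3) × 0.645007 = 0.134376
Exact value: 0.134257
Error: 0.000119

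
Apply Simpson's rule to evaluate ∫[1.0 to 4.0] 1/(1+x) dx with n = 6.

f(x) = 1/(1+x)
a = 1.0, b = 4.0, n = 6
h = (b - a)/n = 0.500000

Simpson's rule: (h/3)[f(x₀) + 4f(x₁) + 2f(x₂) + ... + f(xₙ)]

x_0 = 1.0000, f(x_0) = 0.500000, coefficient = 1
x_1 = 1.5000, f(x_1) = 0.400000, coefficient = 4
x_2 = 2.0000, f(x_2) = 0.333333, coefficient = 2
x_3 = 2.5000, f(x_3) = 0.285714, coefficient = 4
x_4 = 3.0000, f(x_4) = 0.250000, coefficient = 2
x_5 = 3.5000, f(x_5) = 0.222222, coefficient = 4
x_6 = 4.0000, f(x_6) = 0.200000, coefficient = 1

I ≈ (0.500000/3) × 5.498413 = 0.916402
Exact value: 0.916291
Error: 0.000111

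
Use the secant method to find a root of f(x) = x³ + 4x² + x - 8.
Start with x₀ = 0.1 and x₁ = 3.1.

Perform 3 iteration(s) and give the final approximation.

f(x) = x³ + 4x² + x - 8
x₀ = 0.1, x₁ = 3.1

Secant formula: x_{n+1} = x_n - f(x_n)(x_n - x_{n-1})/(f(x_n) - f(x_{n-1}))

Iteration 1:
  f(0.100000) = -7.859000
  f(3.100000) = 63.331000
  x_2 = 3.100000 - 63.331000×(3.100000 - 0.100000)/(63.331000 - (-7.859000))
       = 0.431184
Iteration 2:
  f(3.100000) = 63.331000
  f(0.431184) = -6.744971
  x_3 = 0.431184 - (-6.744971)×(0.431184 - 3.100000)/(-6.744971 - 63.331000)
       = 0.688064
Iteration 3:
  f(0.431184) = -6.744971
  f(0.688064) = -5.092458
  x_4 = 0.688064 - (-5.092458)×(0.688064 - 0.431184)/(-5.092458 - (-6.744971))
       = 1.479675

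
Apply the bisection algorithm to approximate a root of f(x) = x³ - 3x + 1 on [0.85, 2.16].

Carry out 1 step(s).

f(x) = x³ - 3x + 1
Initial interval: [0.85, 2.16]

Iteration 1:
  c_1 = (0.850000 + 2.160000)/2 = 1.505000
  f(c_1) = f(1.505000) = -0.106137
  f(a) × f(c) ≥ 0, new interval: [1.505000, 2.160000]

After 1 iteration(s), the approximation is c_1 = 1.505000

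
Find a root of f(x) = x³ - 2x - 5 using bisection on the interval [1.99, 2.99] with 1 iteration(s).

f(x) = x³ - 2x - 5
Initial interval: [1.99, 2.99]

Iteration 1:
  c_1 = (1.990000 + 2.990000)/2 = 2.490000
  f(c_1) = f(2.490000) = 5.458249
  f(a) × f(c) < 0, new interval: [1.990000, 2.490000]

After 1 iteration(s), the approximation is c_1 = 2.490000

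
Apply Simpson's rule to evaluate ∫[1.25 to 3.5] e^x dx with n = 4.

f(x) = e^x
a = 1.25, b = 3.5, n = 4
h = (b - a)/n = 0.562500

Simpson's rule: (h/3)[f(x₀) + 4f(x₁) + 2f(x₂) + ... + f(xₙ)]

x_0 = 1.2500, f(x_0) = 3.490343, coefficient = 1
x_1 = 1.8125, f(x_1) = 6.125743, coefficient = 4
x_2 = 2.3750, f(x_2) = 10.751013, coefficient = 2
x_3 = 2.9375, f(x_3) = 18.868616, coefficient = 4
x_4 = 3.5000, f(x_4) = 33.115452, coefficient = 1

I ≈ (0.562500/3) × 158.085255 = 29.640985
Exact value: 29.625109
Error: 0.015876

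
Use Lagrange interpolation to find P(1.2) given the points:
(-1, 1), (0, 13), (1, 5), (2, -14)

Lagrange interpolation formula:
P(x) = Σ yᵢ × Lᵢ(x)
where Lᵢ(x) = Π_{j≠i} (x - xⱼ)/(xᵢ - xⱼ)

L_0(1.2) = (1.2 - 0)/(-1 - 0) × (1.2 - 1)/(-1 - 1) × (1.2 - 2)/(-1 - 2) = 0.032000
L_1(1.2) = (1.2 - (-1))/(0 - (-1)) × (1.2 - 1)/(0 - 1) × (1.2 - 2)/(0 - 2) = -0.176000
L_2(1.2) = (1.2 - (-1))/(1 - (-1)) × (1.2 - 0)/(1 - 0) × (1.2 - 2)/(1 - 2) = 1.056000
L_3(1.2) = (1.2 - (-1))/(2 - (-1)) × (1.2 - 0)/(2 - 0) × (1.2 - 1)/(2 - 1) = 0.088000

P(1.2) = 1×L_0(1.2) + 13×L_1(1.2) + 5×L_2(1.2) + (-14)×L_3(1.2)
P(1.2) = 1.792000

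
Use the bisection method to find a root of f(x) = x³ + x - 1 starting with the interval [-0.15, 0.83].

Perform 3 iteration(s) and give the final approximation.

f(x) = x³ + x - 1
Initial interval: [-0.15, 0.83]

Iteration 1:
  c_1 = (-0.150000 + 0.830000)/2 = 0.340000
  f(c_1) = f(0.340000) = -0.620696
  f(a) × f(c) ≥ 0, new interval: [0.340000, 0.830000]
Iteration 2:
  c_2 = (0.340000 + 0.830000)/2 = 0.585000
  f(c_2) = f(0.585000) = -0.214798
  f(a) × f(c) ≥ 0, new interval: [0.585000, 0.830000]
Iteration 3:
  c_3 = (0.585000 + 0.830000)/2 = 0.707500
  f(c_3) = f(0.707500) = 0.061644
  f(a) × f(c) < 0, new interval: [0.585000, 0.707500]

After 3 iteration(s), the approximation is c_3 = 0.707500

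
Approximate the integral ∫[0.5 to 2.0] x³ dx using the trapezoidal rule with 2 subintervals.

f(x) = x³
a = 0.5, b = 2.0, n = 2
h = (b - a)/n = 0.750000

Trapezoidal rule: (h/2)[f(x₀) + 2f(x₁) + 2f(x₂) + ... + f(xₙ)]

x_0 = 0.5000, f(x_0) = 0.125000, coefficient = 1
x_1 = 1.2500, f(x_1) = 1.953125, coefficient = 2
x_2 = 2.0000, f(x_2) = 8.000000, coefficient = 1

I ≈ (0.750000/2) × 12.031250 = 4.511719
Exact value: 3.984375
Error: 0.527344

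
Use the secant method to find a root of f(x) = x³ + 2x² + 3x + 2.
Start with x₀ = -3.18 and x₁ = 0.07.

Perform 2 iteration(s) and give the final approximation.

f(x) = x³ + 2x² + 3x + 2
x₀ = -3.18, x₁ = 0.07

Secant formula: x_{n+1} = x_n - f(x_n)(x_n - x_{n-1})/(f(x_n) - f(x_{n-1}))

Iteration 1:
  f(-3.180000) = -19.472632
  f(0.070000) = 2.220143
  x_2 = 0.070000 - 2.220143×(0.070000 - (-3.180000))/(2.220143 - (-19.472632))
       = -0.262621
Iteration 2:
  f(0.070000) = 2.220143
  f(-0.262621) = 1.331964
  x_3 = -0.262621 - 1.331964×(-0.262621 - 0.070000)/(1.331964 - 2.220143)
       = -0.761438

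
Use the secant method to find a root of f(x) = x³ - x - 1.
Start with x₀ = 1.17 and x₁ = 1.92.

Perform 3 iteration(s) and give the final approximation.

f(x) = x³ - x - 1
x₀ = 1.17, x₁ = 1.92

Secant formula: x_{n+1} = x_n - f(x_n)(x_n - x_{n-1})/(f(x_n) - f(x_{n-1}))

Iteration 1:
  f(1.170000) = -0.568387
  f(1.920000) = 4.157888
  x_2 = 1.920000 - 4.157888×(1.920000 - 1.170000)/(4.157888 - (-0.568387))
       = 1.260196
Iteration 2:
  f(1.920000) = 4.157888
  f(1.260196) = -0.258887
  x_3 = 1.260196 - (-0.258887)×(1.260196 - 1.920000)/(-0.258887 - 4.157888)
       = 1.298870
Iteration 3:
  f(1.260196) = -0.258887
  f(1.298870) = -0.107595
  x_4 = 1.298870 - (-0.107595)×(1.298870 - 1.260196)/(-0.107595 - (-0.258887))
       = 1.326374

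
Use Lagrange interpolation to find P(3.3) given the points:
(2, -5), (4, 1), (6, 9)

Lagrange interpolation formula:
P(x) = Σ yᵢ × Lᵢ(x)
where Lᵢ(x) = Π_{j≠i} (x - xⱼ)/(xᵢ - xⱼ)

L_0(3.3) = (3.3 - 4)/(2 - 4) × (3.3 - 6)/(2 - 6) = 0.236250
L_1(3.3) = (3.3 - 2)/(4 - 2) × (3.3 - 6)/(4 - 6) = 0.877500
L_2(3.3) = (3.3 - 2)/(6 - 2) × (3.3 - 4)/(6 - 4) = -0.113750

P(3.3) = (-5)×L_0(3.3) + 1×L_1(3.3) + 9×L_2(3.3)
P(3.3) = -1.327500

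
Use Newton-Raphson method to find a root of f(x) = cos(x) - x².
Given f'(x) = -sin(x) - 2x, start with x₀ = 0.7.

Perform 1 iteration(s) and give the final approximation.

f(x) = cos(x) - x²
f'(x) = -sin(x) - 2x
x₀ = 0.7

Newton-Raphson formula: x_{n+1} = x_n - f(x_n)/f'(x_n)

Iteration 1:
  f(0.700000) = 0.274842
  f'(0.700000) = -2.044218
  x_1 = 0.700000 - 0.274842/(-2.044218) = 0.834449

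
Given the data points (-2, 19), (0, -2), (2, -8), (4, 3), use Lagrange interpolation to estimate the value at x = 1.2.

Lagrange interpolation formula:
P(x) = Σ yᵢ × Lᵢ(x)
where Lᵢ(x) = Π_{j≠i} (x - xⱼ)/(xᵢ - xⱼ)

L_0(1.2) = (1.2 - 0)/(-2 - 0) × (1.2 - 2)/(-2 - 2) × (1.2 - 4)/(-2 - 4) = -0.056000
L_1(1.2) = (1.2 - (-2))/(0 - (-2)) × (1.2 - 2)/(0 - 2) × (1.2 - 4)/(0 - 4) = 0.448000
L_2(1.2) = (1.2 - (-2))/(2 - (-2)) × (1.2 - 0)/(2 - 0) × (1.2 - 4)/(2 - 4) = 0.672000
L_3(1.2) = (1.2 - (-2))/(4 - (-2)) × (1.2 - 0)/(4 - 0) × (1.2 - 2)/(4 - 2) = -0.064000

P(1.2) = 19×L_0(1.2) + (-2)×L_1(1.2) + (-8)×L_2(1.2) + 3×L_3(1.2)
P(1.2) = -7.528000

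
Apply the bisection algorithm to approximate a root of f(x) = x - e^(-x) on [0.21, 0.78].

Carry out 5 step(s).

f(x) = x - e^(-x)
Initial interval: [0.21, 0.78]

Iteration 1:
  c_1 = (0.210000 + 0.780000)/2 = 0.495000
  f(c_1) = f(0.495000) = -0.114571
  f(a) × f(c) ≥ 0, new interval: [0.495000, 0.780000]
Iteration 2:
  c_2 = (0.495000 + 0.780000)/2 = 0.637500
  f(c_2) = f(0.637500) = 0.108888
  f(a) × f(c) < 0, new interval: [0.495000, 0.637500]
Iteration 3:
  c_3 = (0.495000 + 0.637500)/2 = 0.566250
  f(c_3) = f(0.566250) = -0.001400
  f(a) × f(c) ≥ 0, new interval: [0.566250, 0.637500]
Iteration 4:
  c_4 = (0.566250 + 0.637500)/2 = 0.601875
  f(c_4) = f(0.601875) = 0.054091
  f(a) × f(c) < 0, new interval: [0.566250, 0.601875]
Iteration 5:
  c_5 = (0.566250 + 0.601875)/2 = 0.584062
  f(c_5) = f(0.584062) = 0.026434
  f(a) × f(c) < 0, new interval: [0.566250, 0.584062]

After 5 iteration(s), the approximation is c_5 = 0.584062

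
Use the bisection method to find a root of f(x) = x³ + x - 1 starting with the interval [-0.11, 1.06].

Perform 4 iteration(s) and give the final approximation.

f(x) = x³ + x - 1
Initial interval: [-0.11, 1.06]

Iteration 1:
  c_1 = (-0.110000 + 1.060000)/2 = 0.475000
  f(c_1) = f(0.475000) = -0.417828
  f(a) × f(c) ≥ 0, new interval: [0.475000, 1.060000]
Iteration 2:
  c_2 = (0.475000 + 1.060000)/2 = 0.767500
  f(c_2) = f(0.767500) = 0.219601
  f(a) × f(c) < 0, new interval: [0.475000, 0.767500]
Iteration 3:
  c_3 = (0.475000 + 0.767500)/2 = 0.621250
  f(c_3) = f(0.621250) = -0.138978
  f(a) × f(c) ≥ 0, new interval: [0.621250, 0.767500]
Iteration 4:
  c_4 = (0.621250 + 0.767500)/2 = 0.694375
  f(c_4) = f(0.694375) = 0.029173
  f(a) × f(c) < 0, new interval: [0.621250, 0.694375]

After 4 iteration(s), the approximation is c_4 = 0.694375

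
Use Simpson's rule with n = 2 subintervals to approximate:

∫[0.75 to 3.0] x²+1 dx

f(x) = x²+1
a = 0.75, b = 3.0, n = 2
h = (b - a)/n = 1.125000

Simpson's rule: (h/3)[f(x₀) + 4f(x₁) + 2f(x₂) + ... + f(xₙ)]

x_0 = 0.7500, f(x_0) = 1.562500, coefficient = 1
x_1 = 1.8750, f(x_1) = 4.515625, coefficient = 4
x_2 = 3.0000, f(x_2) = 10.000000, coefficient = 1

I ≈ (1.125000/3) × 29.625000 = 11.109375
Exact value: 11.109375
Error: 0.000000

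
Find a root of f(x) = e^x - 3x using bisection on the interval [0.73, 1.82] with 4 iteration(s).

f(x) = e^x - 3x
Initial interval: [0.73, 1.82]

Iteration 1:
  c_1 = (0.730000 + 1.820000)/2 = 1.275000
  f(c_1) = f(1.275000) = -0.246299
  f(a) × f(c) ≥ 0, new interval: [1.275000, 1.820000]
Iteration 2:
  c_2 = (1.275000 + 1.820000)/2 = 1.547500
  f(c_2) = f(1.547500) = 0.057206
  f(a) × f(c) < 0, new interval: [1.275000, 1.547500]
Iteration 3:
  c_3 = (1.275000 + 1.547500)/2 = 1.411250
  f(c_3) = f(1.411250) = -0.132671
  f(a) × f(c) ≥ 0, new interval: [1.411250, 1.547500]
Iteration 4:
  c_4 = (1.411250 + 1.547500)/2 = 1.479375
  f(c_4) = f(1.479375) = -0.047924
  f(a) × f(c) ≥ 0, new interval: [1.479375, 1.547500]

After 4 iteration(s), the approximation is c_4 = 1.479375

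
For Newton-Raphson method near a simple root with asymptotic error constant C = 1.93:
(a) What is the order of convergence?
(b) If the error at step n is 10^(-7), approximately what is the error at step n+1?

(a) Newton-Raphson has quadratic (order 2) convergence near simple roots.
    This means |e_{n+1}| ≈ C|e_n|².

(b) With |e_n| = 10^(-7) and C = 1.93:
    |e_{n+1}| ≈ 1.93 × (10^(-7))² = 1.93 × 10^(-14)

(a) 2 (quadratic); (b) |e_{n+1}| ≈ 1.930e-14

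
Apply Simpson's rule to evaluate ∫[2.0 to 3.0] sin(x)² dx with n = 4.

f(x) = sin(x)²
a = 2.0, b = 3.0, n = 4
h = (b - a)/n = 0.250000

Simpson's rule: (h/3)[f(x₀) + 4f(x₁) + 2f(x₂) + ... + f(xₙ)]

x_0 = 2.0000, f(x_0) = 0.826822, coefficient = 1
x_1 = 2.2500, f(x_1) = 0.605398, coefficient = 4
x_2 = 2.5000, f(x_2) = 0.358169, coefficient = 2
x_3 = 2.7500, f(x_3) = 0.145665, coefficient = 4
x_4 = 3.0000, f(x_4) = 0.019915, coefficient = 1

I ≈ (0.250000/3) × 4.567327 = 0.380611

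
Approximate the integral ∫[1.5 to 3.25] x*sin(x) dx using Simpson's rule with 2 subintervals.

f(x) = x*sin(x)
a = 1.5, b = 3.25, n = 2
h = (b - a)/n = 0.875000

Simpson's rule: (h/3)[f(x₀) + 4f(x₁) + 2f(x₂) + ... + f(xₙ)]

x_0 = 1.5000, f(x_0) = 1.496242, coefficient = 1
x_1 = 2.3750, f(x_1) = 1.647502, coefficient = 4
x_2 = 3.2500, f(x_2) = -0.351634, coefficient = 1

I ≈ (0.875000/3) × 7.734616 = 2.255930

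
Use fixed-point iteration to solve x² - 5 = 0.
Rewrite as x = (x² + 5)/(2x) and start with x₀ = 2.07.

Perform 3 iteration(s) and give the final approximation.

Equation: x² - 5 = 0
Fixed-point form: x = (x² + 5)/(2x)
x₀ = 2.07

x_1 = g(2.070000) = 2.242729
x_2 = g(2.242729) = 2.236078
x_3 = g(2.236078) = 2.236068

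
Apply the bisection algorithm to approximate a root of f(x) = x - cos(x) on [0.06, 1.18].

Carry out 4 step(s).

f(x) = x - cos(x)
Initial interval: [0.06, 1.18]

Iteration 1:
  c_1 = (0.060000 + 1.180000)/2 = 0.620000
  f(c_1) = f(0.620000) = -0.193878
  f(a) × f(c) ≥ 0, new interval: [0.620000, 1.180000]
Iteration 2:
  c_2 = (0.620000 + 1.180000)/2 = 0.900000
  f(c_2) = f(0.900000) = 0.278390
  f(a) × f(c) < 0, new interval: [0.620000, 0.900000]
Iteration 3:
  c_3 = (0.620000 + 0.900000)/2 = 0.760000
  f(c_3) = f(0.760000) = 0.035164
  f(a) × f(c) < 0, new interval: [0.620000, 0.760000]
Iteration 4:
  c_4 = (0.620000 + 0.760000)/2 = 0.690000
  f(c_4) = f(0.690000) = -0.081246
  f(a) × f(c) ≥ 0, new interval: [0.690000, 0.760000]

After 4 iteration(s), the approximation is c_4 = 0.690000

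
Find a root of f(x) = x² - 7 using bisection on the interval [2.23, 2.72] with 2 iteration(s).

f(x) = x² - 7
Initial interval: [2.23, 2.72]

Iteration 1:
  c_1 = (2.230000 + 2.720000)/2 = 2.475000
  f(c_1) = f(2.475000) = -0.874375
  f(a) × f(c) ≥ 0, new interval: [2.475000, 2.720000]
Iteration 2:
  c_2 = (2.475000 + 2.720000)/2 = 2.597500
  f(c_2) = f(2.597500) = -0.252994
  f(a) × f(c) ≥ 0, new interval: [2.597500, 2.720000]

After 2 iteration(s), the approximation is c_2 = 2.597500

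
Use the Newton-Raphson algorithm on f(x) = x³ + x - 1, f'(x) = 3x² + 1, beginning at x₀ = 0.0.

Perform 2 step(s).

f(x) = x³ + x - 1
f'(x) = 3x² + 1
x₀ = 0.0

Newton-Raphson formula: x_{n+1} = x_n - f(x_n)/f'(x_n)

Iteration 1:
  f(0.000000) = -1.000000
  f'(0.000000) = 1.000000
  x_1 = 0.000000 - (-1.000000)/1.000000 = 1.000000
Iteration 2:
  f(1.000000) = 1.000000
  f'(1.000000) = 4.000000
  x_2 = 1.000000 - 1.000000/4.000000 = 0.750000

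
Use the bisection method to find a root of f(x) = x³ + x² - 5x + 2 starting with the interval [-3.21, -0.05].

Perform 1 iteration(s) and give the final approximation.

f(x) = x³ + x² - 5x + 2
Initial interval: [-3.21, -0.05]

Iteration 1:
  c_1 = (-3.210000 + (-0.050000))/2 = -1.630000
  f(c_1) = f(-1.630000) = 8.476153
  f(a) × f(c) < 0, new interval: [-3.210000, -1.630000]

After 1 iteration(s), the approximation is c_1 = -1.630000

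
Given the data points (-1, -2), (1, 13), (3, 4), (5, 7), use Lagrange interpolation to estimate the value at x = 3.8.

Lagrange interpolation formula:
P(x) = Σ yᵢ × Lᵢ(x)
where Lᵢ(x) = Π_{j≠i} (x - xⱼ)/(xᵢ - xⱼ)

L_0(3.8) = (3.8 - 1)/(-1 - 1) × (3.8 - 3)/(-1 - 3) × (3.8 - 5)/(-1 - 5) = 0.056000
L_1(3.8) = (3.8 - (-1))/(1 - (-1)) × (3.8 - 3)/(1 - 3) × (3.8 - 5)/(1 - 5) = -0.288000
L_2(3.8) = (3.8 - (-1))/(3 - (-1)) × (3.8 - 1)/(3 - 1) × (3.8 - 5)/(3 - 5) = 1.008000
L_3(3.8) = (3.8 - (-1))/(5 - (-1)) × (3.8 - 1)/(5 - 1) × (3.8 - 3)/(5 - 3) = 0.224000

P(3.8) = (-2)×L_0(3.8) + 13×L_1(3.8) + 4×L_2(3.8) + 7×L_3(3.8)
P(3.8) = 1.744000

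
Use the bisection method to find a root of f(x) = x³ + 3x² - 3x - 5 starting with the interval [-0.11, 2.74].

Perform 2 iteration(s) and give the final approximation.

f(x) = x³ + 3x² - 3x - 5
Initial interval: [-0.11, 2.74]

Iteration 1:
  c_1 = (-0.110000 + 2.740000)/2 = 1.315000
  f(c_1) = f(1.315000) = -1.483394
  f(a) × f(c) ≥ 0, new interval: [1.315000, 2.740000]
Iteration 2:
  c_2 = (1.315000 + 2.740000)/2 = 2.027500
  f(c_2) = f(2.027500) = 9.584327
  f(a) × f(c) < 0, new interval: [1.315000, 2.027500]

After 2 iteration(s), the approximation is c_2 = 2.027500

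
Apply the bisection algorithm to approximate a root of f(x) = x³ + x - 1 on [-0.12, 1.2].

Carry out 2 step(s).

f(x) = x³ + x - 1
Initial interval: [-0.12, 1.2]

Iteration 1:
  c_1 = (-0.120000 + 1.200000)/2 = 0.540000
  f(c_1) = f(0.540000) = -0.302536
  f(a) × f(c) ≥ 0, new interval: [0.540000, 1.200000]
Iteration 2:
  c_2 = (0.540000 + 1.200000)/2 = 0.870000
  f(c_2) = f(0.870000) = 0.528503
  f(a) × f(c) < 0, new interval: [0.540000, 0.870000]

After 2 iteration(s), the approximation is c_2 = 0.870000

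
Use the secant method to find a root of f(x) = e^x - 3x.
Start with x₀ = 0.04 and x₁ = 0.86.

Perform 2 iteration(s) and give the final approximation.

f(x) = e^x - 3x
x₀ = 0.04, x₁ = 0.86

Secant formula: x_{n+1} = x_n - f(x_n)(x_n - x_{n-1})/(f(x_n) - f(x_{n-1}))

Iteration 1:
  f(0.040000) = 0.920811
  f(0.860000) = -0.216839
  x_2 = 0.860000 - (-0.216839)×(0.860000 - 0.040000)/(-0.216839 - 0.920811)
       = 0.703706
Iteration 2:
  f(0.860000) = -0.216839
  f(0.703706) = -0.089888
  x_3 = 0.703706 - (-0.089888)×(0.703706 - 0.860000)/(-0.089888 - (-0.216839))
       = 0.593041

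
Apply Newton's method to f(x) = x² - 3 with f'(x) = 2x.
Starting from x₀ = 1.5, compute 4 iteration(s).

f(x) = x² - 3
f'(x) = 2x
x₀ = 1.5

Newton-Raphson formula: x_{n+1} = x_n - f(x_n)/f'(x_n)

Iteration 1:
  f(1.500000) = -0.750000
  f'(1.500000) = 3.000000
  x_1 = 1.500000 - (-0.750000)/3.000000 = 1.750000
Iteration 2:
  f(1.750000) = 0.062500
  f'(1.750000) = 3.500000
  x_2 = 1.750000 - 0.062500/3.500000 = 1.732143
Iteration 3:
  f(1.732143) = 0.000319
  f'(1.732143) = 3.464286
  x_3 = 1.732143 - 0.000319/3.464286 = 1.732051
Iteration 4:
  f(1.732051) = 0.000000
  f'(1.732051) = 3.464102
  x_4 = 1.732051 - 0.000000/3.464102 = 1.732051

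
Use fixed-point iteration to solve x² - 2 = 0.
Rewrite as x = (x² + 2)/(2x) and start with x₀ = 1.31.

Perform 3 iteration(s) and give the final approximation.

Equation: x² - 2 = 0
Fixed-point form: x = (x² + 2)/(2x)
x₀ = 1.31

x_1 = g(1.310000) = 1.418359
x_2 = g(1.418359) = 1.414220
x_3 = g(1.414220) = 1.414214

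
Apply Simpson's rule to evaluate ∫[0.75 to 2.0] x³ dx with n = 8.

f(x) = x³
a = 0.75, b = 2.0, n = 8
h = (b - a)/n = 0.156250

Simpson's rule: (h/3)[f(x₀) + 4f(x₁) + 2f(x₂) + ... + f(xₙ)]

x_0 = 0.7500, f(x_0) = 0.421875, coefficient = 1
x_1 = 0.9062, f(x_1) = 0.744293, coefficient = 4
x_2 = 1.0625, f(x_2) = 1.199463, coefficient = 2
x_3 = 1.2188, f(x_3) = 1.810272, coefficient = 4
x_4 = 1.3750, f(x_4) = 2.599609, coefficient = 2
x_5 = 1.5312, f(x_5) = 3.590363, coefficient = 4
x_6 = 1.6875, f(x_6) = 4.805420, coefficient = 2
x_7 = 1.8438, f(x_7) = 6.267670, coefficient = 4
x_8 = 2.0000, f(x_8) = 8.000000, coefficient = 1

I ≈ (0.156250/3) × 75.281250 = 3.920898
Exact value: 3.920898
Error: 0.000000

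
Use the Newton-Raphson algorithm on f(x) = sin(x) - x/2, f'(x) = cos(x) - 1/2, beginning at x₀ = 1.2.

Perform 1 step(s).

f(x) = sin(x) - x/2
f'(x) = cos(x) - 1/2
x₀ = 1.2

Newton-Raphson formula: x_{n+1} = x_n - f(x_n)/f'(x_n)

Iteration 1:
  f(1.200000) = 0.332039
  f'(1.200000) = -0.137642
  x_1 = 1.200000 - 0.332039/(-0.137642) = 3.612334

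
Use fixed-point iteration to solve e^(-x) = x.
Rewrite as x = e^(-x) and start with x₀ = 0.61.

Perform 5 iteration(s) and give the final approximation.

Equation: e^(-x) = x
Fixed-point form: x = e^(-x)
x₀ = 0.61

x_1 = g(0.610000) = 0.543351
x_2 = g(0.543351) = 0.580799
x_3 = g(0.580799) = 0.559451
x_4 = g(0.559451) = 0.571523
x_5 = g(0.571523) = 0.564665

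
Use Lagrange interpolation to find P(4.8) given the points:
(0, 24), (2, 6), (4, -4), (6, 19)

Lagrange interpolation formula:
P(x) = Σ yᵢ × Lᵢ(x)
where Lᵢ(x) = Π_{j≠i} (x - xⱼ)/(xᵢ - xⱼ)

L_0(4.8) = (4.8 - 2)/(0 - 2) × (4.8 - 4)/(0 - 4) × (4.8 - 6)/(0 - 6) = 0.056000
L_1(4.8) = (4.8 - 0)/(2 - 0) × (4.8 - 4)/(2 - 4) × (4.8 - 6)/(2 - 6) = -0.288000
L_2(4.8) = (4.8 - 0)/(4 - 0) × (4.8 - 2)/(4 - 2) × (4.8 - 6)/(4 - 6) = 1.008000
L_3(4.8) = (4.8 - 0)/(6 - 0) × (4.8 - 2)/(6 - 2) × (4.8 - 4)/(6 - 4) = 0.224000

P(4.8) = 24×L_0(4.8) + 6×L_1(4.8) + (-4)×L_2(4.8) + 19×L_3(4.8)
P(4.8) = -0.160000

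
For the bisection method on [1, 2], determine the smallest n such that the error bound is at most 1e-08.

We need (b-a)/2^n ≤ 1e-08
(2 - 1)/2^n ≤ 1e-08
1/2^n ≤ 1e-08
2^n ≥ 100000000
n ≥ log₂(100000000) = 26.58
n ≥ 27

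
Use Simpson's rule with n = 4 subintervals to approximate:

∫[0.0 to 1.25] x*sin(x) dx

f(x) = x*sin(x)
a = 0.0, b = 1.25, n = 4
h = (b - a)/n = 0.312500

Simpson's rule: (h/3)[f(x₀) + 4f(x₁) + 2f(x₂) + ... + f(xₙ)]

x_0 = 0.0000, f(x_0) = 0.000000, coefficient = 1
x_1 = 0.3125, f(x_1) = 0.096075, coefficient = 4
x_2 = 0.6250, f(x_2) = 0.365686, coefficient = 2
x_3 = 0.9375, f(x_3) = 0.755701, coefficient = 4
x_4 = 1.2500, f(x_4) = 1.186231, coefficient = 1

I ≈ (0.312500/3) × 5.324705 = 0.554657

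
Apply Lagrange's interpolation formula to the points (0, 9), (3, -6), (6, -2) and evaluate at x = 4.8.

Lagrange interpolation formula:
P(x) = Σ yᵢ × Lᵢ(x)
where Lᵢ(x) = Π_{j≠i} (x - xⱼ)/(xᵢ - xⱼ)

L_0(4.8) = (4.8 - 3)/(0 - 3) × (4.8 - 6)/(0 - 6) = -0.120000
L_1(4.8) = (4.8 - 0)/(3 - 0) × (4.8 - 6)/(3 - 6) = 0.640000
L_2(4.8) = (4.8 - 0)/(6 - 0) × (4.8 - 3)/(6 - 3) = 0.480000

P(4.8) = 9×L_0(4.8) + (-6)×L_1(4.8) + (-2)×L_2(4.8)
P(4.8) = -5.880000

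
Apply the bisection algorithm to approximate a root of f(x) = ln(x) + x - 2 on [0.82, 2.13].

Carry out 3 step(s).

f(x) = ln(x) + x - 2
Initial interval: [0.82, 2.13]

Iteration 1:
  c_1 = (0.820000 + 2.130000)/2 = 1.475000
  f(c_1) = f(1.475000) = -0.136342
  f(a) × f(c) ≥ 0, new interval: [1.475000, 2.130000]
Iteration 2:
  c_2 = (1.475000 + 2.130000)/2 = 1.802500
  f(c_2) = f(1.802500) = 0.391675
  f(a) × f(c) < 0, new interval: [1.475000, 1.802500]
Iteration 3:
  c_3 = (1.475000 + 1.802500)/2 = 1.638750
  f(c_3) = f(1.638750) = 0.132684
  f(a) × f(c) < 0, new interval: [1.475000, 1.638750]

After 3 iteration(s), the approximation is c_3 = 1.638750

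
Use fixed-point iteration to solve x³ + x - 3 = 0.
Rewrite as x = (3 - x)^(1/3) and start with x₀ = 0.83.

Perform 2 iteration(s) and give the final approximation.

Equation: x³ + x - 3 = 0
Fixed-point form: x = (3 - x)^(1/3)
x₀ = 0.83

x_1 = g(0.830000) = 1.294653
x_2 = g(1.294653) = 1.194733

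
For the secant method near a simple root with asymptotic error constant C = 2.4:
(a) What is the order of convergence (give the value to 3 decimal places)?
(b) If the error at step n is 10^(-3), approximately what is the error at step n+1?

(a) Secant method has superlinear convergence with order φ = (1+√5)/2 ≈ 1.618.
    This means |e_{n+1}| ≈ C|e_n|^1.618.

(b) With |e_n| = 10^(-3) and C = 2.4:
    |e_{n+1}| ≈ 2.4 × (10^(-3))^1.618 = 2.4 × 10^(-4.85)

(a) ≈ 1.618 (golden ratio); (b) |e_{n+1}| ≈ 3.358e-05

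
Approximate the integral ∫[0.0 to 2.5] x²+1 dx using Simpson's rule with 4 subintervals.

f(x) = x²+1
a = 0.0, b = 2.5, n = 4
h = (b - a)/n = 0.625000

Simpson's rule: (h/3)[f(x₀) + 4f(x₁) + 2f(x₂) + ... + f(xₙ)]

x_0 = 0.0000, f(x_0) = 1.000000, coefficient = 1
x_1 = 0.6250, f(x_1) = 1.390625, coefficient = 4
x_2 = 1.2500, f(x_2) = 2.562500, coefficient = 2
x_3 = 1.8750, f(x_3) = 4.515625, coefficient = 4
x_4 = 2.5000, f(x_4) = 7.250000, coefficient = 1

I ≈ (0.625000/3) × 37.000000 = 7.708333
Exact value: 7.708333
Error: 0.000000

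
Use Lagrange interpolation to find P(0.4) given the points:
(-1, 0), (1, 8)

Lagrange interpolation formula:
P(x) = Σ yᵢ × Lᵢ(x)
where Lᵢ(x) = Π_{j≠i} (x - xⱼ)/(xᵢ - xⱼ)

L_0(0.4) = (0.4 - 1)/(-1 - 1) = 0.300000
L_1(0.4) = (0.4 - (-1))/(1 - (-1)) = 0.700000

P(0.4) = 0×L_0(0.4) + 8×L_1(0.4)
P(0.4) = 5.600000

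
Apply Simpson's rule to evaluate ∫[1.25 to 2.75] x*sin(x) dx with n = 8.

f(x) = x*sin(x)
a = 1.25, b = 2.75, n = 8
h = (b - a)/n = 0.187500

Simpson's rule: (h/3)[f(x₀) + 4f(x₁) + 2f(x₂) + ... + f(xₙ)]

x_0 = 1.2500, f(x_0) = 1.186231, coefficient = 1
x_1 = 1.4375, f(x_1) = 1.424748, coefficient = 4
x_2 = 1.6250, f(x_2) = 1.622613, coefficient = 2
x_3 = 1.8125, f(x_3) = 1.759814, coefficient = 4
x_4 = 2.0000, f(x_4) = 1.818595, coefficient = 2
x_5 = 2.1875, f(x_5) = 1.784539, coefficient = 4
x_6 = 2.3750, f(x_6) = 1.647502, coefficient = 2
x_7 = 2.5625, f(x_7) = 1.402366, coefficient = 4
x_8 = 2.7500, f(x_8) = 1.049568, coefficient = 1

I ≈ (0.187500/3) × 37.899086 = 2.368693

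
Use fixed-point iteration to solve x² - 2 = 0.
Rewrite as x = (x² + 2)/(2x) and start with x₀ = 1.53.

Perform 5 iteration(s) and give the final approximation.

Equation: x² - 2 = 0
Fixed-point form: x = (x² + 2)/(2x)
x₀ = 1.53

x_1 = g(1.530000) = 1.418595
x_2 = g(1.418595) = 1.414220
x_3 = g(1.414220) = 1.414214
x_4 = g(1.414214) = 1.414214
x_5 = g(1.414214) = 1.414214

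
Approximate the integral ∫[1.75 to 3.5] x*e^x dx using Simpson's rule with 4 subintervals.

f(x) = x*e^x
a = 1.75, b = 3.5, n = 4
h = (b - a)/n = 0.437500

Simpson's rule: (h/3)[f(x₀) + 4f(x₁) + 2f(x₂) + ... + f(xₙ)]

x_0 = 1.7500, f(x_0) = 10.070555, coefficient = 1
x_1 = 2.1875, f(x_1) = 19.496975, coefficient = 4
x_2 = 2.6250, f(x_2) = 36.237007, coefficient = 2
x_3 = 3.0625, f(x_3) = 65.479137, coefficient = 4
x_4 = 3.5000, f(x_4) = 115.904082, coefficient = 1

I ≈ (0.437500/3) × 538.353101 = 78.509827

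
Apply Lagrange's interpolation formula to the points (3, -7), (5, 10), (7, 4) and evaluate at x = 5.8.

Lagrange interpolation formula:
P(x) = Σ yᵢ × Lᵢ(x)
where Lᵢ(x) = Π_{j≠i} (x - xⱼ)/(xᵢ - xⱼ)

L_0(5.8) = (5.8 - 5)/(3 - 5) × (5.8 - 7)/(3 - 7) = -0.120000
L_1(5.8) = (5.8 - 3)/(5 - 3) × (5.8 - 7)/(5 - 7) = 0.840000
L_2(5.8) = (5.8 - 3)/(7 - 3) × (5.8 - 5)/(7 - 5) = 0.280000

P(5.8) = (-7)×L_0(5.8) + 10×L_1(5.8) + 4×L_2(5.8)
P(5.8) = 10.360000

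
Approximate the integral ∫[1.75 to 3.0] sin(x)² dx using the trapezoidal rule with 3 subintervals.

f(x) = sin(x)²
a = 1.75, b = 3.0, n = 3
h = (b - a)/n = 0.416667

Trapezoidal rule: (h/2)[f(x₀) + 2f(x₁) + 2f(x₂) + ... + f(xₙ)]

x_0 = 1.7500, f(x_0) = 0.968228, coefficient = 1
x_1 = 2.1667, f(x_1) = 0.685022, coefficient = 2
x_2 = 2.5833, f(x_2) = 0.280593, coefficient = 2
x_3 = 3.0000, f(x_3) = 0.019915, coefficient = 1

I ≈ (0.416667/2) × 2.919373 = 0.608203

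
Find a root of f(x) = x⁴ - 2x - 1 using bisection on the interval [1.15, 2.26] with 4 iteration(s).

f(x) = x⁴ - 2x - 1
Initial interval: [1.15, 2.26]

Iteration 1:
  c_1 = (1.150000 + 2.260000)/2 = 1.705000
  f(c_1) = f(1.705000) = 4.040794
  f(a) × f(c) < 0, new interval: [1.150000, 1.705000]
Iteration 2:
  c_2 = (1.150000 + 1.705000)/2 = 1.427500
  f(c_2) = f(1.427500) = 0.297451
  f(a) × f(c) < 0, new interval: [1.150000, 1.427500]
Iteration 3:
  c_3 = (1.150000 + 1.427500)/2 = 1.288750
  f(c_3) = f(1.288750) = -0.818989
  f(a) × f(c) ≥ 0, new interval: [1.288750, 1.427500]
Iteration 4:
  c_4 = (1.288750 + 1.427500)/2 = 1.358125
  f(c_4) = f(1.358125) = -0.314057
  f(a) × f(c) ≥ 0, new interval: [1.358125, 1.427500]

After 4 iteration(s), the approximation is c_4 = 1.358125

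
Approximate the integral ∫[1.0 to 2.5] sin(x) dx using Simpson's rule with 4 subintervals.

f(x) = sin(x)
a = 1.0, b = 2.5, n = 4
h = (b - a)/n = 0.375000

Simpson's rule: (h/3)[f(x₀) + 4f(x₁) + 2f(x₂) + ... + f(xₙ)]

x_0 = 1.0000, f(x_0) = 0.841471, coefficient = 1
x_1 = 1.3750, f(x_1) = 0.980893, coefficient = 4
x_2 = 1.7500, f(x_2) = 0.983986, coefficient = 2
x_3 = 2.1250, f(x_3) = 0.850320, coefficient = 4
x_4 = 2.5000, f(x_4) = 0.598472, coefficient = 1

I ≈ (0.375000/3) × 10.732766 = 1.341596
Exact value: 1.341446
Error: 0.000150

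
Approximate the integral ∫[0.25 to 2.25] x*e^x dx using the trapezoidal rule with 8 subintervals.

f(x) = x*e^x
a = 0.25, b = 2.25, n = 8
h = (b - a)/n = 0.250000

Trapezoidal rule: (h/2)[f(x₀) + 2f(x₁) + 2f(x₂) + ... + f(xₙ)]

x_0 = 0.2500, f(x_0) = 0.321006, coefficient = 1
x_1 = 0.5000, f(x_1) = 0.824361, coefficient = 2
x_2 = 0.7500, f(x_2) = 1.587750, coefficient = 2
x_3 = 1.0000, f(x_3) = 2.718282, coefficient = 2
x_4 = 1.2500, f(x_4) = 4.362929, coefficient = 2
x_5 = 1.5000, f(x_5) = 6.722534, coefficient = 2
x_6 = 1.7500, f(x_6) = 10.070555, coefficient = 2
x_7 = 2.0000, f(x_7) = 14.778112, coefficient = 2
x_8 = 2.2500, f(x_8) = 21.347406, coefficient = 1

I ≈ (0.250000/2) × 103.797455 = 12.974682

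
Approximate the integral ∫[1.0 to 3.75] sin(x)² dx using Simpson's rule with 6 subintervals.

f(x) = sin(x)²
a = 1.0, b = 3.75, n = 6
h = (b - a)/n = 0.458333

Simpson's rule: (h/3)[f(x₀) + 4f(x₁) + 2f(x₂) + ... + f(xₙ)]

x_0 = 1.0000, f(x_0) = 0.708073, coefficient = 1
x_1 = 1.4583, f(x_1) = 0.987405, coefficient = 4
x_2 = 1.9167, f(x_2) = 0.885068, coefficient = 2
x_3 = 2.3750, f(x_3) = 0.481199, coefficient = 4
x_4 = 2.8333, f(x_4) = 0.092052, coefficient = 2
x_5 = 3.2917, f(x_5) = 0.022354, coefficient = 4
x_6 = 3.7500, f(x_6) = 0.326682, coefficient = 1

I ≈ (0.458333/3) × 8.952828 = 1.367793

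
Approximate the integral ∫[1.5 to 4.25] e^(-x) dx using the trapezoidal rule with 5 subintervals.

f(x) = e^(-x)
a = 1.5, b = 4.25, n = 5
h = (b - a)/n = 0.550000

Trapezoidal rule: (h/2)[f(x₀) + 2f(x₁) + 2f(x₂) + ... + f(xₙ)]

x_0 = 1.5000, f(x_0) = 0.223130, coefficient = 1
x_1 = 2.0500, f(x_1) = 0.128735, coefficient = 2
x_2 = 2.6000, f(x_2) = 0.074274, coefficient = 2
x_3 = 3.1500, f(x_3) = 0.042852, coefficient = 2
x_4 = 3.7000, f(x_4) = 0.024724, coefficient = 2
x_5 = 4.2500, f(x_5) = 0.014264, coefficient = 1

I ≈ (0.550000/2) × 0.778563 = 0.214105
Exact value: 0.208866
Error: 0.005239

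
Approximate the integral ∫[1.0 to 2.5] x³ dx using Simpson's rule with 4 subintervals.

f(x) = x³
a = 1.0, b = 2.5, n = 4
h = (b - a)/n = 0.375000

Simpson's rule: (h/3)[f(x₀) + 4f(x₁) + 2f(x₂) + ... + f(xₙ)]

x_0 = 1.0000, f(x_0) = 1.000000, coefficient = 1
x_1 = 1.3750, f(x_1) = 2.599609, coefficient = 4
x_2 = 1.7500, f(x_2) = 5.359375, coefficient = 2
x_3 = 2.1250, f(x_3) = 9.595703, coefficient = 4
x_4 = 2.5000, f(x_4) = 15.625000, coefficient = 1

I ≈ (0.375000/3) × 76.125000 = 9.515625
Exact value: 9.515625
Error: 0.000000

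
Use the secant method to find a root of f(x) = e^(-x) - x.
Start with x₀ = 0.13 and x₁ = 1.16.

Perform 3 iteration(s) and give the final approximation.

f(x) = e^(-x) - x
x₀ = 0.13, x₁ = 1.16

Secant formula: x_{n+1} = x_n - f(x_n)(x_n - x_{n-1})/(f(x_n) - f(x_{n-1}))

Iteration 1:
  f(0.130000) = 0.748095
  f(1.160000) = -0.846514
  x_2 = 1.160000 - (-0.846514)×(1.160000 - 0.130000)/(-0.846514 - 0.748095)
       = 0.613214
Iteration 2:
  f(1.160000) = -0.846514
  f(0.613214) = -0.071607
  x_3 = 0.613214 - (-0.071607)×(0.613214 - 1.160000)/(-0.071607 - (-0.846514))
       = 0.562687
Iteration 3:
  f(0.613214) = -0.071607
  f(0.562687) = 0.006989
  x_4 = 0.562687 - 0.006989×(0.562687 - 0.613214)/(0.006989 - (-0.071607))
       = 0.567180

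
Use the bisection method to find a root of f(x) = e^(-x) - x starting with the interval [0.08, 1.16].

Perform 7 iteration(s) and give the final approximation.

f(x) = e^(-x) - x
Initial interval: [0.08, 1.16]

Iteration 1:
  c_1 = (0.080000 + 1.160000)/2 = 0.620000
  f(c_1) = f(0.620000) = -0.082056
  f(a) × f(c) < 0, new interval: [0.080000, 0.620000]
Iteration 2:
  c_2 = (0.080000 + 0.620000)/2 = 0.350000
  f(c_2) = f(0.350000) = 0.354688
  f(a) × f(c) ≥ 0, new interval: [0.350000, 0.620000]
Iteration 3:
  c_3 = (0.350000 + 0.620000)/2 = 0.485000
  f(c_3) = f(0.485000) = 0.130697
  f(a) × f(c) ≥ 0, new interval: [0.485000, 0.620000]
Iteration 4:
  c_4 = (0.485000 + 0.620000)/2 = 0.552500
  f(c_4) = f(0.552500) = 0.023009
  f(a) × f(c) ≥ 0, new interval: [0.552500, 0.620000]
Iteration 5:
  c_5 = (0.552500 + 0.620000)/2 = 0.586250
  f(c_5) = f(0.586250) = -0.029840
  f(a) × f(c) < 0, new interval: [0.552500, 0.586250]
Iteration 6:
  c_6 = (0.552500 + 0.586250)/2 = 0.569375
  f(c_6) = f(0.569375) = -0.003496
  f(a) × f(c) < 0, new interval: [0.552500, 0.569375]
Iteration 7:
  c_7 = (0.552500 + 0.569375)/2 = 0.560937
  f(c_7) = f(0.560937) = 0.009736
  f(a) × f(c) ≥ 0, new interval: [0.560937, 0.569375]

After 7 iteration(s), the approximation is c_7 = 0.560937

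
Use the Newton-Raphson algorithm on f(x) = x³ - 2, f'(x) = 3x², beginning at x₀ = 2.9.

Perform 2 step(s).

f(x) = x³ - 2
f'(x) = 3x²
x₀ = 2.9

Newton-Raphson formula: x_{n+1} = x_n - f(x_n)/f'(x_n)

Iteration 1:
  f(2.900000) = 22.389000
  f'(2.900000) = 25.230000
  x_1 = 2.900000 - 22.389000/25.230000 = 2.012604
Iteration 2:
  f(2.012604) = 6.152204
  f'(2.012604) = 12.151725
  x_2 = 2.012604 - 6.152204/12.151725 = 1.506322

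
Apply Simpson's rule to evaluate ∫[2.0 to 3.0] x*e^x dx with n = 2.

f(x) = x*e^x
a = 2.0, b = 3.0, n = 2
h = (b - a)/n = 0.500000

Simpson's rule: (h/3)[f(x₀) + 4f(x₁) + 2f(x₂) + ... + f(xₙ)]

x_0 = 2.0000, f(x_0) = 14.778112, coefficient = 1
x_1 = 2.5000, f(x_1) = 30.456235, coefficient = 4
x_2 = 3.0000, f(x_2) = 60.256611, coefficient = 1

I ≈ (0.500000/3) × 196.859663 = 32.809944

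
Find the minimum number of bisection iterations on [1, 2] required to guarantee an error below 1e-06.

We need (b-a)/2^n ≤ 1e-06
(2 - 1)/2^n ≤ 1e-06
1/2^n ≤ 1e-06
2^n ≥ 1000000
n ≥ log₂(1000000) = 19.93
n ≥ 20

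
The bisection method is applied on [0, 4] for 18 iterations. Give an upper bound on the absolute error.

Bisection error bound: |error| ≤ (b-a)/2^n
|error| ≤ (4 - 0)/2^18 = 4/2^18
|error| ≤ 0.0000152588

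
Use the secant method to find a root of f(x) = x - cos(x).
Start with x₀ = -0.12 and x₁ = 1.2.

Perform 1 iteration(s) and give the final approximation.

f(x) = x - cos(x)
x₀ = -0.12, x₁ = 1.2

Secant formula: x_{n+1} = x_n - f(x_n)(x_n - x_{n-1})/(f(x_n) - f(x_{n-1}))

Iteration 1:
  f(-0.120000) = -1.112809
  f(1.200000) = 0.837642
  x_2 = 1.200000 - 0.837642×(1.200000 - (-0.120000))/(0.837642 - (-1.112809))
       = 0.633112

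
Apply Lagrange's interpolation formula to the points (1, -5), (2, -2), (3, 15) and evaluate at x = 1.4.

Lagrange interpolation formula:
P(x) = Σ yᵢ × Lᵢ(x)
where Lᵢ(x) = Π_{j≠i} (x - xⱼ)/(xᵢ - xⱼ)

L_0(1.4) = (1.4 - 2)/(1 - 2) × (1.4 - 3)/(1 - 3) = 0.480000
L_1(1.4) = (1.4 - 1)/(2 - 1) × (1.4 - 3)/(2 - 3) = 0.640000
L_2(1.4) = (1.4 - 1)/(3 - 1) × (1.4 - 2)/(3 - 2) = -0.120000

P(1.4) = (-5)×L_0(1.4) + (-2)×L_1(1.4) + 15×L_2(1.4)
P(1.4) = -5.480000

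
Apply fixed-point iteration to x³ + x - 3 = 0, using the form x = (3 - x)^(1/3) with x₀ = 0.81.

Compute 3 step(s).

Equation: x³ + x - 3 = 0
Fixed-point form: x = (3 - x)^(1/3)
x₀ = 0.81

x_1 = g(0.810000) = 1.298618
x_2 = g(1.298618) = 1.193807
x_3 = g(1.193807) = 1.217834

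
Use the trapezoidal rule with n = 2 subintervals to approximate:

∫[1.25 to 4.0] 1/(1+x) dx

f(x) = 1/(1+x)
a = 1.25, b = 4.0, n = 2
h = (b - a)/n = 1.375000

Trapezoidal rule: (h/2)[f(x₀) + 2f(x₁) + 2f(x₂) + ... + f(xₙ)]

x_0 = 1.2500, f(x_0) = 0.444444, coefficient = 1
x_1 = 2.6250, f(x_1) = 0.275862, coefficient = 2
x_2 = 4.0000, f(x_2) = 0.200000, coefficient = 1

I ≈ (1.375000/2) × 1.196169 = 0.822366
Exact value: 0.798508
Error: 0.023858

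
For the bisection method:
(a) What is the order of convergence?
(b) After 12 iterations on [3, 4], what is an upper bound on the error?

(a) Bisection has linear (order 1) convergence; the error is halved each step.

(b) Error bound = (b-a)/2^n = (4 - 3)/2^{12}
    = 1/2^{12}

(a) 1 (linear); (b) error ≤ 2.44e-04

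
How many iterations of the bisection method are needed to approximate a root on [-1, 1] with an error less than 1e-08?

We need (b-a)/2^n ≤ 1e-08
(1 - (-1))/2^n ≤ 1e-08
2/2^n ≤ 1e-08
2^n ≥ 200000000
n ≥ log₂(200000000) = 27.58
n ≥ 28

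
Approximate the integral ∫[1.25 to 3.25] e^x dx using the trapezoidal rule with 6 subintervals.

f(x) = e^x
a = 1.25, b = 3.25, n = 6
h = (b - a)/n = 0.333333

Trapezoidal rule: (h/2)[f(x₀) + 2f(x₁) + 2f(x₂) + ... + f(xₙ)]

x_0 = 1.2500, f(x_0) = 3.490343, coefficient = 1
x_1 = 1.5833, f(x_1) = 4.871166, coefficient = 2
x_2 = 1.9167, f(x_2) = 6.798260, coefficient = 2
x_3 = 2.2500, f(x_3) = 9.487736, coefficient = 2
x_4 = 2.5833, f(x_4) = 13.241202, coefficient = 2
x_5 = 2.9167, f(x_5) = 18.479586, coefficient = 2
x_6 = 3.2500, f(x_6) = 25.790340, coefficient = 1

I ≈ (0.333333/2) × 135.036582 = 22.506097
Exact value: 22.299997
Error: 0.206100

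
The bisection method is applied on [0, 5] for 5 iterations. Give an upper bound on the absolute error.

Bisection error bound: |error| ≤ (b-a)/2^n
|error| ≤ (5 - 0)/2^5 = 5/2^5
|error| ≤ 0.1562500000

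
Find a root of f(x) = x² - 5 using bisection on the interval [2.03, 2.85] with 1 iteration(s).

f(x) = x² - 5
Initial interval: [2.03, 2.85]

Iteration 1:
  c_1 = (2.030000 + 2.850000)/2 = 2.440000
  f(c_1) = f(2.440000) = 0.953600
  f(a) × f(c) < 0, new interval: [2.030000, 2.440000]

After 1 iteration(s), the approximation is c_1 = 2.440000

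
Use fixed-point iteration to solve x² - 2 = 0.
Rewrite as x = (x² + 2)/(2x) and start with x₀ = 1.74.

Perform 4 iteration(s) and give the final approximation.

Equation: x² - 2 = 0
Fixed-point form: x = (x² + 2)/(2x)
x₀ = 1.74

x_1 = g(1.740000) = 1.444713
x_2 = g(1.444713) = 1.414535
x_3 = g(1.414535) = 1.414214
x_4 = g(1.414214) = 1.414214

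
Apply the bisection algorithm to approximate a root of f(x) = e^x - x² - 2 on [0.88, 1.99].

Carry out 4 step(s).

f(x) = e^x - x² - 2
Initial interval: [0.88, 1.99]

Iteration 1:
  c_1 = (0.880000 + 1.990000)/2 = 1.435000
  f(c_1) = f(1.435000) = 0.140420
  f(a) × f(c) < 0, new interval: [0.880000, 1.435000]
Iteration 2:
  c_2 = (0.880000 + 1.435000)/2 = 1.157500
  f(c_2) = f(1.157500) = -0.157838
  f(a) × f(c) ≥ 0, new interval: [1.157500, 1.435000]
Iteration 3:
  c_3 = (1.157500 + 1.435000)/2 = 1.296250
  f(c_3) = f(1.296250) = -0.024701
  f(a) × f(c) ≥ 0, new interval: [1.296250, 1.435000]
Iteration 4:
  c_4 = (1.296250 + 1.435000)/2 = 1.365625
  f(c_4) = f(1.365625) = 0.053240
  f(a) × f(c) < 0, new interval: [1.296250, 1.365625]

After 4 iteration(s), the approximation is c_4 = 1.365625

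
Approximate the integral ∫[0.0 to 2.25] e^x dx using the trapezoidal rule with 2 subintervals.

f(x) = e^x
a = 0.0, b = 2.25, n = 2
h = (b - a)/n = 1.125000

Trapezoidal rule: (h/2)[f(x₀) + 2f(x₁) + 2f(x₂) + ... + f(xₙ)]

x_0 = 0.0000, f(x_0) = 1.000000, coefficient = 1
x_1 = 1.1250, f(x_1) = 3.080217, coefficient = 2
x_2 = 2.2500, f(x_2) = 9.487736, coefficient = 1

I ≈ (1.125000/2) × 16.648170 = 9.364595
Exact value: 8.487736
Error: 0.876860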